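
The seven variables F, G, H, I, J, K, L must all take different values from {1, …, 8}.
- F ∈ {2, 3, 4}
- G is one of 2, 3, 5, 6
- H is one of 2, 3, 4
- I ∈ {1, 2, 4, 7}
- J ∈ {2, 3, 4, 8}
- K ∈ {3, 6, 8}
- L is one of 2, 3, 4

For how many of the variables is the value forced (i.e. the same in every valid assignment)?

3

F, H, L between them cover only {2, 3, 4} — a naked triple. Remove those values from G, I, J, K.
J must be 8 (only option left). Strike 8 from K.
K must be 6 (only option left). Remove 6 from G.
G must be 5 (only option left).
Determined: G=5, J=8, K=6. The other variables each still have more than one consistent value. That makes 3.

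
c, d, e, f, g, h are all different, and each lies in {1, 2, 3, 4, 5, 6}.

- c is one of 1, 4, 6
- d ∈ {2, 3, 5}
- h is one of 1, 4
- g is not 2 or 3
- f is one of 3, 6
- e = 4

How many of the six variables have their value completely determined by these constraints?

e's domain is down to {4}, so e = 4. Eliminate 4 elsewhere: c, g, h.
h's domain is down to {1}, so h = 1. Strike 1 from c, g.
c has just one choice, so c = 6. So f, g can't be 6.
f has just one choice, so f = 3. Eliminate 3 elsewhere: d.
g's domain is down to {5}, so g = 5. Strike 5 from d.
d's domain is down to {2}, so d = 2.
Every variable is fixed: c=6, d=2, e=4, f=3, g=5, h=1. That makes 6.

6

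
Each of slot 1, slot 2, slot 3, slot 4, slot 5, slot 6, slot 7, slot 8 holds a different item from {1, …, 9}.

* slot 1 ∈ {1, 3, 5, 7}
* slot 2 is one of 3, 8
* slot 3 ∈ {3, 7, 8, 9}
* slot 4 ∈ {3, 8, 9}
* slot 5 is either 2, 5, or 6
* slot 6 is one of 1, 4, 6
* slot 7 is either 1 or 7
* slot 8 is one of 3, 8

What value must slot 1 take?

5

slot 2 and slot 8 between them cover only {3, 8} — a naked pair. Remove those values from slot 1, slot 3, slot 4.
slot 4 must be 9 (only option left). Remove 9 from slot 3.
slot 3's domain is down to {7}, so slot 3 = 7. Eliminate 7 elsewhere: slot 1, slot 7.
slot 7's domain is down to {1}, so slot 7 = 1. So slot 1, slot 6 can't be 1.
So slot 1 = 5.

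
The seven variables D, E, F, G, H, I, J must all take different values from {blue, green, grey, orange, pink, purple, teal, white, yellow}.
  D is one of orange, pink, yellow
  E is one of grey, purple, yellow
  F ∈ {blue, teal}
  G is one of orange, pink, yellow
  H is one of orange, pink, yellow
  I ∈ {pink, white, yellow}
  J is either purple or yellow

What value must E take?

The 3 variables D, G, H are confined to {orange, pink, yellow}, which locks those values in; drop them from E, I, J.
I's domain is down to {white}, so I = white.
J has just one choice, so J = purple. Eliminate purple elsewhere: E.
So E = grey.

grey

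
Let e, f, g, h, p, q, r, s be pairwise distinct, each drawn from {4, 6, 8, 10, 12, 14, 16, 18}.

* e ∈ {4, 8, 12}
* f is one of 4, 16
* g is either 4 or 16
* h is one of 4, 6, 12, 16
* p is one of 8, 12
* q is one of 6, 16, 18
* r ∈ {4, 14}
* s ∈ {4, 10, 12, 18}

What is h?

The 8 variables together cover exactly {4, 6, 8, 10, 12, 14, 16, 18} — 8 values for 8 variables — and 10 appears only in s's list, so s = 10.
Among the 7 still-open variables, 14 fits only r (and all 7 values in {4, 6, 8, 12, 14, 16, 18} must be used), so r = 14.
Among the 6 still-open variables, 18 fits only q (and all 6 values in {4, 6, 8, 12, 16, 18} must be used), so q = 18.
The 5 still-open variables together cover exactly {4, 6, 8, 12, 16} — 5 values for 5 variables — and 6 appears only in h's list, so h = 6.

6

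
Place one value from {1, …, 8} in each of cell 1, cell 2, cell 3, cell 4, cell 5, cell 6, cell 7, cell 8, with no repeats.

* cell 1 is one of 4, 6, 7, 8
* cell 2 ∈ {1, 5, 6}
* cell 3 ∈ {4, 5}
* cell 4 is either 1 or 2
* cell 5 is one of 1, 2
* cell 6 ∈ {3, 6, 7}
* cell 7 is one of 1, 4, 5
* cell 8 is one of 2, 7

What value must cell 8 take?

The 8 variables together cover exactly {1, 2, 3, 4, 5, 6, 7, 8} — 8 values for 8 variables — and 3 appears only in cell 6's list, so cell 6 = 3.
The 7 still-open variables together cover exactly {1, 2, 4, 5, 6, 7, 8} — 7 values for 7 variables — and 8 appears only in cell 1's list, so cell 1 = 8.
Among the 6 still-open variables, 6 fits only cell 2 (and all 6 values in {1, 2, 4, 5, 6, 7} must be used), so cell 2 = 6.
The 5 still-open variables together cover exactly {1, 2, 4, 5, 7} — 5 values for 5 variables — and 7 appears only in cell 8's list, so cell 8 = 7.

7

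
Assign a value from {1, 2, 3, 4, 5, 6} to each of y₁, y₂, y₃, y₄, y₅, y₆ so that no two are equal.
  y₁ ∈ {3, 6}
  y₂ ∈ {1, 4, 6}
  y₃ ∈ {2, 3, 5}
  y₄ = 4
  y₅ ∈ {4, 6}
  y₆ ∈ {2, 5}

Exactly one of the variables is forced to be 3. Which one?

y₄ has just one choice, so y₄ = 4. Eliminate 4 elsewhere: y₂, y₅.
y₅ has just one choice, so y₅ = 6. So y₁, y₂ can't be 6.
So 3 goes to y₁.

y₁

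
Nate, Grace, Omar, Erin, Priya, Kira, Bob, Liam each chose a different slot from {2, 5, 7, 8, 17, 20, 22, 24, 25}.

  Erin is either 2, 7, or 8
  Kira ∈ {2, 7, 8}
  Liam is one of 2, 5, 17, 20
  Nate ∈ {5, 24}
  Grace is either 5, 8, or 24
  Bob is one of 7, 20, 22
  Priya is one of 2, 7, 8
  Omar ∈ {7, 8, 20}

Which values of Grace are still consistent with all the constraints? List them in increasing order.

Among the 8 variables, 17 fits only Liam (and all 8 values in {2, 5, 7, 8, 17, 20, 22, 24} must be used), so Liam = 17.
The 7 still-open variables draw from only 7 values {2, 5, 7, 8, 20, 22, 24}, so each is used; only Bob can be 22, hence Bob = 22.
Among the 6 still-open variables, 20 fits only Omar (and all 6 values in {2, 5, 7, 8, 20, 24} must be used), so Omar = 20.
Erin, Priya, Kira share exactly the 3 values {2, 7, 8}; by pigeonhole those values go to them, so strike 2, 7, 8 from Grace.
No further eliminations apply; Grace can still be any of 5, 24.

5, 24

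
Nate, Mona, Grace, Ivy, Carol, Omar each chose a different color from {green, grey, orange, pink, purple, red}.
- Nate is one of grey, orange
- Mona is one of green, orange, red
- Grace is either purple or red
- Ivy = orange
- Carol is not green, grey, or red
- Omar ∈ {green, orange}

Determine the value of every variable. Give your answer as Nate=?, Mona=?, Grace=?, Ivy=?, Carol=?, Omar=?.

Ivy has just one choice, so Ivy = orange. Eliminate orange elsewhere: Nate, Mona, Carol, Omar.
Omar must be green (only option left). Eliminate green elsewhere: Mona.
Nate has just one choice, so Nate = grey.
Mona has just one choice, so Mona = red. Strike red from Grace.
Grace's domain is down to {purple}, so Grace = purple. Strike purple from Carol.
Carol must be pink (only option left).

Nate=grey, Mona=red, Grace=purple, Ivy=orange, Carol=pink, Omar=green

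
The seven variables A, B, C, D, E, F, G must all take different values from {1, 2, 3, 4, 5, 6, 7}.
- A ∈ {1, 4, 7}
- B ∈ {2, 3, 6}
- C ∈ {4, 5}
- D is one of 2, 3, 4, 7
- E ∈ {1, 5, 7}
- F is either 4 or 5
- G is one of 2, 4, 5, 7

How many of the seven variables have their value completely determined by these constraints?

3

The 7 variables draw from only 7 values {1, 2, 3, 4, 5, 6, 7}, so each is used; only B can be 6, hence B = 6.
The 6 still-open variables together cover exactly {1, 2, 3, 4, 5, 7} — 6 values for 6 variables — and 3 appears only in D's list, so D = 3.
Among the 5 still-open variables, 2 fits only G (and all 5 values in {1, 2, 4, 5, 7} must be used), so G = 2.
The 2 variables C and F are confined to {4, 5}, which locks those values in; drop them from A, E.
Determined: B=6, D=3, G=2. The other variables each still have more than one consistent value. That makes 3.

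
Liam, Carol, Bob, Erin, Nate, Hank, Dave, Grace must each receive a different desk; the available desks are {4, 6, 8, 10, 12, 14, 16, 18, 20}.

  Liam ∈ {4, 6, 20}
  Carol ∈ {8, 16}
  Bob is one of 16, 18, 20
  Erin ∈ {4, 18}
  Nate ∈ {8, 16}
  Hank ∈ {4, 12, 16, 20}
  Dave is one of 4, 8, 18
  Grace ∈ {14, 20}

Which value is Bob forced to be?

Among the 8 variables, 6 fits only Liam (and all 8 values in {4, 6, 8, 12, 14, 16, 18, 20} must be used), so Liam = 6.
Among the 7 still-open variables, 12 fits only Hank (and all 7 values in {4, 8, 12, 14, 16, 18, 20} must be used), so Hank = 12.
The 6 still-open variables together cover exactly {4, 8, 14, 16, 18, 20} — 6 values for 6 variables — and 14 appears only in Grace's list, so Grace = 14.
Among the 5 still-open variables, 20 fits only Bob (and all 5 values in {4, 8, 16, 18, 20} must be used), so Bob = 20.

20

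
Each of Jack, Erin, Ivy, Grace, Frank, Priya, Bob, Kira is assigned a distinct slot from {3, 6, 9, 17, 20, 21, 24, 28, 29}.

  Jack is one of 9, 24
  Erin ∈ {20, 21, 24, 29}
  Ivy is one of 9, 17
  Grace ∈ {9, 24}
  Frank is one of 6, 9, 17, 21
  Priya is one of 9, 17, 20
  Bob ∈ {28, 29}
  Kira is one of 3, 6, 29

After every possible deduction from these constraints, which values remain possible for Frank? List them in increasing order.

6, 21

The 2 variables Jack and Grace are confined to {9, 24}, which locks those values in; drop them from Erin, Ivy, Frank, Priya.
Ivy has just one choice, so Ivy = 17. So Frank, Priya can't be 17.
Priya's domain is down to {20}, so Priya = 20. Remove 20 from Erin.
No further eliminations apply; Frank can still be any of 6, 21.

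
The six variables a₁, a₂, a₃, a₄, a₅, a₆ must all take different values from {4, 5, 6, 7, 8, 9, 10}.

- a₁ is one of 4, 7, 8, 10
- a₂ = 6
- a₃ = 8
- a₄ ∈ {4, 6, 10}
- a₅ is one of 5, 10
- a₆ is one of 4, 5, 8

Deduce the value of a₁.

7

a₂'s domain is down to {6}, so a₂ = 6. Eliminate 6 elsewhere: a₄.
a₃ has just one choice, so a₃ = 8. Eliminate 8 elsewhere: a₁, a₆.
Among the 4 still-open variables, 7 fits only a₁ (and all 4 values in {4, 5, 7, 10} must be used), so a₁ = 7.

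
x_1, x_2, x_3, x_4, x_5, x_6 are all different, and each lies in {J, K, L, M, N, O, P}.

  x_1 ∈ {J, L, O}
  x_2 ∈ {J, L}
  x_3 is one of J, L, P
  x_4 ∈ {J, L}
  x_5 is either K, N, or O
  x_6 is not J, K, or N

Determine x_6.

The 2 variables x_2 and x_4 are confined to {J, L}, which locks those values in; drop them from x_1, x_3, x_6.
x_1 has just one choice, so x_1 = O. So x_5, x_6 can't be O.
That leaves x_3 = P. Strike P from x_6.
So x_6 = M.

M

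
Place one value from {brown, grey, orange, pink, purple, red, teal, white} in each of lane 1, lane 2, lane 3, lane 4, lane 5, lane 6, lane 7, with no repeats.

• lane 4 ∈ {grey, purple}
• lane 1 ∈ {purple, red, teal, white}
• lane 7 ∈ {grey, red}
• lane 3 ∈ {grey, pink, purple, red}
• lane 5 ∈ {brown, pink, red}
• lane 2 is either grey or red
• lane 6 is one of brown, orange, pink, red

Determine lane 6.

orange

lane 2 and lane 7 between them cover only {grey, red} — a naked pair. Remove those values from lane 1, lane 3, lane 4, lane 5, lane 6.
lane 4 must be purple (only option left). Strike purple from lane 1, lane 3.
That leaves lane 3 = pink. Remove pink from lane 5, lane 6.
That leaves lane 5 = brown. So lane 6 can't be brown.
So lane 6 = orange.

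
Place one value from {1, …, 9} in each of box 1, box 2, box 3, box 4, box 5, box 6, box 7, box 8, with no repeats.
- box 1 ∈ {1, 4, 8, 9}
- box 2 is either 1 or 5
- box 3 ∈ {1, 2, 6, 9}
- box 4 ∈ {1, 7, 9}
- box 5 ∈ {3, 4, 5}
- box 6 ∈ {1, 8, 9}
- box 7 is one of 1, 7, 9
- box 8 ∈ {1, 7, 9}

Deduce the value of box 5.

box 4, box 7, box 8 share exactly the 3 values {1, 7, 9}; by pigeonhole those values go to them, so strike 1, 7, 9 from box 1, box 2, box 3, box 6.
box 2's domain is down to {5}, so box 2 = 5. Strike 5 from box 5.
box 6's domain is down to {8}, so box 6 = 8. Remove 8 from box 1.
box 1's domain is down to {4}, so box 1 = 4. So box 5 can't be 4.
So box 5 = 3.

3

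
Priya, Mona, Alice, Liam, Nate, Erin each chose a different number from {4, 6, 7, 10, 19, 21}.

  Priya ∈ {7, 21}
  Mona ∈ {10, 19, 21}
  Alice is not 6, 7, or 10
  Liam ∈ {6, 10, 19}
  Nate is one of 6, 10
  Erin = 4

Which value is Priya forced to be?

Erin has just one choice, so Erin = 4. So Alice can't be 4.
The 5 still-open variables together cover exactly {6, 7, 10, 19, 21} — 5 values for 5 variables — and 7 appears only in Priya's list, so Priya = 7.

7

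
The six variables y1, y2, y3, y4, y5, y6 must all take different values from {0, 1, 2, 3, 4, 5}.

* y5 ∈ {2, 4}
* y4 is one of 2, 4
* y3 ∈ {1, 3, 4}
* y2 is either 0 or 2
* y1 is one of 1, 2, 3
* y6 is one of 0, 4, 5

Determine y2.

The 6 variables together cover exactly {0, 1, 2, 3, 4, 5} — 6 values for 6 variables — and 5 appears only in y6's list, so y6 = 5.
The 5 still-open variables together cover exactly {0, 1, 2, 3, 4} — 5 values for 5 variables — and 0 appears only in y2's list, so y2 = 0.

0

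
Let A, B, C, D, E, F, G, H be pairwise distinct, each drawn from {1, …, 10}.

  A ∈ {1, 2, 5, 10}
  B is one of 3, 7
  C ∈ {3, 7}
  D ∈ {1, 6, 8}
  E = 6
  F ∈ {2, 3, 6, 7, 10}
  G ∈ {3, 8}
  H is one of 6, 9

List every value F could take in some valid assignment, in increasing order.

E has just one choice, so E = 6. Eliminate 6 elsewhere: D, F, H.
H has just one choice, so H = 9.
B and C share exactly the 2 values {3, 7}; by pigeonhole those values go to them, so strike 3, 7 from F, G.
G must be 8 (only option left). Remove 8 from D.
D must be 1 (only option left). Strike 1 from A.
No further eliminations apply; F can still be any of 2, 10.

2, 10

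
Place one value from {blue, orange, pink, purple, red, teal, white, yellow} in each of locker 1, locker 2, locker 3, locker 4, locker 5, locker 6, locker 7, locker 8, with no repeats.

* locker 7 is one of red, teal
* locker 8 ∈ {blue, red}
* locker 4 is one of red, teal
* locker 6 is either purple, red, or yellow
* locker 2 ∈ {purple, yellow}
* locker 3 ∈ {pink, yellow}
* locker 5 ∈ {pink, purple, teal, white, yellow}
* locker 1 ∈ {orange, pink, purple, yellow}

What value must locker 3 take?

pink

Among the 8 variables, blue fits only locker 8 (and all 8 values in {blue, orange, pink, purple, red, teal, white, yellow} must be used), so locker 8 = blue.
Among the 7 still-open variables, orange fits only locker 1 (and all 7 values in {orange, pink, purple, red, teal, white, yellow} must be used), so locker 1 = orange.
Among the 6 still-open variables, white fits only locker 5 (and all 6 values in {pink, purple, red, teal, white, yellow} must be used), so locker 5 = white.
The 5 still-open variables draw from only 5 values {pink, purple, red, teal, yellow}, so each is used; only locker 3 can be pink, hence locker 3 = pink.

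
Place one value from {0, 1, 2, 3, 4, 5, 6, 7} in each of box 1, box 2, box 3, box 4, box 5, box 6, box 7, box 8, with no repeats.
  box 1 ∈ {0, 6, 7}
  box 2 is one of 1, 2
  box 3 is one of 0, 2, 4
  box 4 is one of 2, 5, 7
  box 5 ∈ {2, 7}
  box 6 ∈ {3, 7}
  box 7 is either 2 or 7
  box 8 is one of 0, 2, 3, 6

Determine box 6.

3

The 8 variables draw from only 8 values {0, 1, 2, 3, 4, 5, 6, 7}, so each is used; only box 2 can be 1, hence box 2 = 1.
Among the 7 still-open variables, 4 fits only box 3 (and all 7 values in {0, 2, 3, 4, 5, 6, 7} must be used), so box 3 = 4.
The 6 still-open variables together cover exactly {0, 2, 3, 5, 6, 7} — 6 values for 6 variables — and 5 appears only in box 4's list, so box 4 = 5.
The 2 variables box 5 and box 7 are confined to {2, 7}, which locks those values in; drop them from box 1, box 6, box 8.
So box 6 = 3.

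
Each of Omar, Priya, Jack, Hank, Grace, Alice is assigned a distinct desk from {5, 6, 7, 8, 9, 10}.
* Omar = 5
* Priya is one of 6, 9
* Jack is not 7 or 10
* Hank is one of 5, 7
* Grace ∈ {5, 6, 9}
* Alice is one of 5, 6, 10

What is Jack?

8

Omar must be 5 (only option left). Eliminate 5 elsewhere: Jack, Hank, Grace, Alice.
Hank must be 7 (only option left).
Among the 4 still-open variables, 8 fits only Jack (and all 4 values in {6, 8, 9, 10} must be used), so Jack = 8.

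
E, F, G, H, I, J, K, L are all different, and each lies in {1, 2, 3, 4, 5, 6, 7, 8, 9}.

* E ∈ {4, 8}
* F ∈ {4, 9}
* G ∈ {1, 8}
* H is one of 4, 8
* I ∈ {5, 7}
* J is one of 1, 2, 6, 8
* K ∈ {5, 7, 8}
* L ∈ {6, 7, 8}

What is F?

9

The 8 variables together cover exactly {1, 2, 4, 5, 6, 7, 8, 9} — 8 values for 8 variables — and 2 appears only in J's list, so J = 2.
The 7 still-open variables together cover exactly {1, 4, 5, 6, 7, 8, 9} — 7 values for 7 variables — and 1 appears only in G's list, so G = 1.
The 6 still-open variables draw from only 6 values {4, 5, 6, 7, 8, 9}, so each is used; only L can be 6, hence L = 6.
The 5 still-open variables draw from only 5 values {4, 5, 7, 8, 9}, so each is used; only F can be 9, hence F = 9.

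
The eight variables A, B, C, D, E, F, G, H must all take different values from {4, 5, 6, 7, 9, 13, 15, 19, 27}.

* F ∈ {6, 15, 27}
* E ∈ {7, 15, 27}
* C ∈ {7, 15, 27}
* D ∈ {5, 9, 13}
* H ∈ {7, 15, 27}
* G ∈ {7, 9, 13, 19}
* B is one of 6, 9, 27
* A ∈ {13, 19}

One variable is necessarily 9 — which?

B

The 8 variables draw from only 8 values {5, 6, 7, 9, 13, 15, 19, 27}, so each is used; only D can be 5, hence D = 5.
C, E, H between them cover only {7, 15, 27} — a naked triple. Remove those values from B, F, G.
F's domain is down to {6}, so F = 6. Remove 6 from B.
So 9 goes to B.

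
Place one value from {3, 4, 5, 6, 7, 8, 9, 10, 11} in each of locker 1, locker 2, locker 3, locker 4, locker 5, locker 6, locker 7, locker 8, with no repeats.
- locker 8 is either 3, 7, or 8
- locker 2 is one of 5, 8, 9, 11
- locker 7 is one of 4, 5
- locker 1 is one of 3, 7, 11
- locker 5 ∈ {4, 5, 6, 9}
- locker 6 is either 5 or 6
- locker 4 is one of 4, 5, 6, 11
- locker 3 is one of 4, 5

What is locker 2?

locker 3 and locker 7 share exactly the 2 values {4, 5}; by pigeonhole those values go to them, so strike 4, 5 from locker 2, locker 4, locker 5, locker 6.
That leaves locker 6 = 6. Remove 6 from locker 4, locker 5.
locker 4 must be 11 (only option left). So locker 1, locker 2 can't be 11.
That leaves locker 5 = 9. Eliminate 9 elsewhere: locker 2.
So locker 2 = 8.

8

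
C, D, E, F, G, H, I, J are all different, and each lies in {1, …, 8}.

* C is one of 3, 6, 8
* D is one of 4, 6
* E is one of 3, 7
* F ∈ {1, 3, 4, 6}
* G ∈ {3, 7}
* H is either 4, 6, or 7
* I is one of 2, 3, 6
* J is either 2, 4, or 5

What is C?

8

Among the 8 variables, 1 fits only F (and all 8 values in {1, 2, 3, 4, 5, 6, 7, 8} must be used), so F = 1.
The 7 still-open variables together cover exactly {2, 3, 4, 5, 6, 7, 8} — 7 values for 7 variables — and 5 appears only in J's list, so J = 5.
The 6 still-open variables together cover exactly {2, 3, 4, 6, 7, 8} — 6 values for 6 variables — and 2 appears only in I's list, so I = 2.
The 5 still-open variables together cover exactly {3, 4, 6, 7, 8} — 5 values for 5 variables — and 8 appears only in C's list, so C = 8.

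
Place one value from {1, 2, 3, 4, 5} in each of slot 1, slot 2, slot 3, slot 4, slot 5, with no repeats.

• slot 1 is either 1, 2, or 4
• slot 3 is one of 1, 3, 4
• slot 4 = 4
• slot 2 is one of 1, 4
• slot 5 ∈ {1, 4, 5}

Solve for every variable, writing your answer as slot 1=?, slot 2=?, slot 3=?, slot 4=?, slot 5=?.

slot 4's domain is down to {4}, so slot 4 = 4. Remove 4 from slot 1, slot 2, slot 3, slot 5.
slot 2 must be 1 (only option left). So slot 1, slot 3, slot 5 can't be 1.
slot 3 must be 3 (only option left).
That leaves slot 5 = 5.
That leaves slot 1 = 2.

slot 1=2, slot 2=1, slot 3=3, slot 4=4, slot 5=5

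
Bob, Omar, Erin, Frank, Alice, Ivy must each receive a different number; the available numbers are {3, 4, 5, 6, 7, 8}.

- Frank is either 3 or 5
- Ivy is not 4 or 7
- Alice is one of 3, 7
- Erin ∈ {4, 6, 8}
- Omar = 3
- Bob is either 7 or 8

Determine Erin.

Omar must be 3 (only option left). Eliminate 3 elsewhere: Frank, Alice, Ivy.
Frank must be 5 (only option left). So Ivy can't be 5.
That leaves Alice = 7. So Bob can't be 7.
That leaves Bob = 8. So Erin, Ivy can't be 8.
Ivy has just one choice, so Ivy = 6. So Erin can't be 6.
So Erin = 4.

4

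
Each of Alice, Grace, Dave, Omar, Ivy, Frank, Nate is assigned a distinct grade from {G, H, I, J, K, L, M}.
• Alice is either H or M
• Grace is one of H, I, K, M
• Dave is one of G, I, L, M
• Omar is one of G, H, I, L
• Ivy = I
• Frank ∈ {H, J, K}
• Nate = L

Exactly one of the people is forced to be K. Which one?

Ivy must be I (only option left). Remove I from Grace, Dave, Omar.
That leaves Nate = L. Strike L from Dave, Omar.
The 5 still-open variables together cover exactly {G, H, J, K, M} — 5 values for 5 variables — and J appears only in Frank's list, so Frank = J.
Among the 4 still-open variables, K fits only Grace (and all 4 values in {G, H, K, M} must be used), so Grace = K.

Grace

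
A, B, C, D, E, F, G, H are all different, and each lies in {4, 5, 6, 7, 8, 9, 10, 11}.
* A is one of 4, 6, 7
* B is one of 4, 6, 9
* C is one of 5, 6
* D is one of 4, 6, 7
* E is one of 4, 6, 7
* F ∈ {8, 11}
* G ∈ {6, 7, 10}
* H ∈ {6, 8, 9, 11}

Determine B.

Among the 8 variables, 5 fits only C (and all 8 values in {4, 5, 6, 7, 8, 9, 10, 11} must be used), so C = 5.
Among the 7 still-open variables, 10 fits only G (and all 7 values in {4, 6, 7, 8, 9, 10, 11} must be used), so G = 10.
A, D, E share exactly the 3 values {4, 6, 7}; by pigeonhole those values go to them, so strike 4, 6, 7 from B, H.
So B = 9.

9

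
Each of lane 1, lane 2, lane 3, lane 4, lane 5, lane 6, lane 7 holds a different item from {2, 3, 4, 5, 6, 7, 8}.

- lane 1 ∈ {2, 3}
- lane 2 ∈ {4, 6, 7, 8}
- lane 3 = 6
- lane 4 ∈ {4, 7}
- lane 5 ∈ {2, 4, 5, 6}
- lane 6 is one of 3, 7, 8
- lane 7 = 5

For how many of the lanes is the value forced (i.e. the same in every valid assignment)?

2

lane 3's domain is down to {6}, so lane 3 = 6. Remove 6 from lane 2, lane 5.
lane 7 has just one choice, so lane 7 = 5. Strike 5 from lane 5.
Determined: lane 3=6, lane 7=5. The other lanes each still have more than one consistent value. That makes 2.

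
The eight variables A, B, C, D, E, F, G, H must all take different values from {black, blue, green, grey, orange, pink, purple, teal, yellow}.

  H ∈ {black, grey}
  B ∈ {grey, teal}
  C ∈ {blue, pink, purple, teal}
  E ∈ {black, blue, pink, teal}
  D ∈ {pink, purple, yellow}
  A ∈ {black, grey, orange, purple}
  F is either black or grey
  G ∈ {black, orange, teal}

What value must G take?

Among the 8 variables, yellow fits only D (and all 8 values in {black, blue, grey, orange, pink, purple, teal, yellow} must be used), so D = yellow.
F and H share exactly the 2 values {black, grey}; by pigeonhole those values go to them, so strike black, grey from A, B, E, G.
B has just one choice, so B = teal. Eliminate teal elsewhere: C, E, G.
So G = orange.

orange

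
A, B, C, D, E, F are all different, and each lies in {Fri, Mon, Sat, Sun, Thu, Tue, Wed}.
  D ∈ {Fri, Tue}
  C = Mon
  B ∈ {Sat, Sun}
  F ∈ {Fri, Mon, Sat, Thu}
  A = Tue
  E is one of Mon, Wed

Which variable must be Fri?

D

A's domain is down to {Tue}, so A = Tue. Eliminate Tue elsewhere: D.
So Fri goes to D.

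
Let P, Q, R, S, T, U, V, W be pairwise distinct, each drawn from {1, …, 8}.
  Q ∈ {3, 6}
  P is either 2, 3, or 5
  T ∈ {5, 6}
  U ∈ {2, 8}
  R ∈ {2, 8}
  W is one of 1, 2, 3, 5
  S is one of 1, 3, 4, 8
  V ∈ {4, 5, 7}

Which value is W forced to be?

The 8 variables draw from only 8 values {1, 2, 3, 4, 5, 6, 7, 8}, so each is used; only V can be 7, hence V = 7.
The 7 still-open variables draw from only 7 values {1, 2, 3, 4, 5, 6, 8}, so each is used; only S can be 4, hence S = 4.
The 6 still-open variables together cover exactly {1, 2, 3, 5, 6, 8} — 6 values for 6 variables — and 1 appears only in W's list, so W = 1.

1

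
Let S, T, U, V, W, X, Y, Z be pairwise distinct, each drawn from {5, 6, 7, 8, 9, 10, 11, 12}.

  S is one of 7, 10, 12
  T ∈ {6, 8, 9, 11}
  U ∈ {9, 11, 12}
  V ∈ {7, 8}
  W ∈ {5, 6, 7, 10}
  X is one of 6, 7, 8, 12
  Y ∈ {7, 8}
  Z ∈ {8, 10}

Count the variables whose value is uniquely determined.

The 8 variables draw from only 8 values {5, 6, 7, 8, 9, 10, 11, 12}, so each is used; only W can be 5, hence W = 5.
The 2 variables V and Y are confined to {7, 8}, which locks those values in; drop them from S, T, X, Z.
Z has just one choice, so Z = 10. Strike 10 from S.
S has just one choice, so S = 12. So U, X can't be 12.
X's domain is down to {6}, so X = 6. Eliminate 6 elsewhere: T.
Determined: S=12, W=5, X=6, Z=10. The other variables each still have more than one consistent value. That makes 4.

4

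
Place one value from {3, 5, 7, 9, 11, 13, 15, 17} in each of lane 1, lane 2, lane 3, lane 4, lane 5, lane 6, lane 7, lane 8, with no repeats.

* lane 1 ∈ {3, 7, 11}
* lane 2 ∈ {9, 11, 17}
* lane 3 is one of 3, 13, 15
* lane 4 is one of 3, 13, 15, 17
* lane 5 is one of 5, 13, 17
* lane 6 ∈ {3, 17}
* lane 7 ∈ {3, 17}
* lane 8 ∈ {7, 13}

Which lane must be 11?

lane 1

The 8 variables together cover exactly {3, 5, 7, 9, 11, 13, 15, 17} — 8 values for 8 variables — and 5 appears only in lane 5's list, so lane 5 = 5.
The 7 still-open variables draw from only 7 values {3, 7, 9, 11, 13, 15, 17}, so each is used; only lane 2 can be 9, hence lane 2 = 9.
The 6 still-open variables together cover exactly {3, 7, 11, 13, 15, 17} — 6 values for 6 variables — and 11 appears only in lane 1's list, so lane 1 = 11.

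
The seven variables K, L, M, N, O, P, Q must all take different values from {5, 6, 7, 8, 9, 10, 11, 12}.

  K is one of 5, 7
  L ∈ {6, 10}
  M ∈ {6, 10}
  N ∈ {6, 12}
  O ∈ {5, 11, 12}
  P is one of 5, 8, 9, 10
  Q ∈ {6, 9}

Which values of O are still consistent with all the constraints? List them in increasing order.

5, 11

The 2 variables L and M are confined to {6, 10}, which locks those values in; drop them from N, P, Q.
N has just one choice, so N = 12. Strike 12 from O.
Q's domain is down to {9}, so Q = 9. Strike 9 from P.
No further eliminations apply; O can still be any of 5, 11.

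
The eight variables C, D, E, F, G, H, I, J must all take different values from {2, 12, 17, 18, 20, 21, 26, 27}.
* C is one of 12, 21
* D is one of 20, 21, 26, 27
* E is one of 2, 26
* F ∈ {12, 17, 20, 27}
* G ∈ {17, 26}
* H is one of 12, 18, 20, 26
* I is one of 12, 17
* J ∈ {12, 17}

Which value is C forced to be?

21

Among the 8 variables, 2 fits only E (and all 8 values in {2, 12, 17, 18, 20, 21, 26, 27} must be used), so E = 2.
The 7 still-open variables together cover exactly {12, 17, 18, 20, 21, 26, 27} — 7 values for 7 variables — and 18 appears only in H's list, so H = 18.
I and J share exactly the 2 values {12, 17}; by pigeonhole those values go to them, so strike 12, 17 from C, F, G.
So C = 21.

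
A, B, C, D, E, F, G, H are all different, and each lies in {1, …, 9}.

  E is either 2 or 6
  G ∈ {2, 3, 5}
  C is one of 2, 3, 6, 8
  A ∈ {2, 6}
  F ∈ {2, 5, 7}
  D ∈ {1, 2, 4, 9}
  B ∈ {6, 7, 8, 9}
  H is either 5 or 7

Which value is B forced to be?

9

The 2 variables A and E are confined to {2, 6}, which locks those values in; drop them from B, C, D, F, G.
The 2 variables F and H are confined to {5, 7}, which locks those values in; drop them from B, G.
G's domain is down to {3}, so G = 3. So C can't be 3.
C's domain is down to {8}, so C = 8. Strike 8 from B.
So B = 9.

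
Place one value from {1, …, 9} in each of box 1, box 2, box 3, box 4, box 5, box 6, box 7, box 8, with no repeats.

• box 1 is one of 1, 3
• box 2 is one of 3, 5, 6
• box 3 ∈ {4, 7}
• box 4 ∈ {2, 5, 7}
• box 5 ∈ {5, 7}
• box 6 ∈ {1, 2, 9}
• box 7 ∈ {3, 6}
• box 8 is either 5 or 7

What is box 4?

2

The 8 variables draw from only 8 values {1, 2, 3, 4, 5, 6, 7, 9}, so each is used; only box 3 can be 4, hence box 3 = 4.
Among the 7 still-open variables, 9 fits only box 6 (and all 7 values in {1, 2, 3, 5, 6, 7, 9} must be used), so box 6 = 9.
The 6 still-open variables together cover exactly {1, 2, 3, 5, 6, 7} — 6 values for 6 variables — and 1 appears only in box 1's list, so box 1 = 1.
Among the 5 still-open variables, 2 fits only box 4 (and all 5 values in {2, 3, 5, 6, 7} must be used), so box 4 = 2.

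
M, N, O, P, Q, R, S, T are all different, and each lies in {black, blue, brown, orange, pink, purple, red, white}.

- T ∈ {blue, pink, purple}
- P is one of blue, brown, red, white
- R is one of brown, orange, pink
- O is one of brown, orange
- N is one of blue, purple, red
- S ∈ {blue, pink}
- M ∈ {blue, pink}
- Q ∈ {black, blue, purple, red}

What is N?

The 8 variables together cover exactly {black, blue, brown, orange, pink, purple, red, white} — 8 values for 8 variables — and black appears only in Q's list, so Q = black.
The 7 still-open variables draw from only 7 values {blue, brown, orange, pink, purple, red, white}, so each is used; only P can be white, hence P = white.
The 6 still-open variables draw from only 6 values {blue, brown, orange, pink, purple, red}, so each is used; only N can be red, hence N = red.

red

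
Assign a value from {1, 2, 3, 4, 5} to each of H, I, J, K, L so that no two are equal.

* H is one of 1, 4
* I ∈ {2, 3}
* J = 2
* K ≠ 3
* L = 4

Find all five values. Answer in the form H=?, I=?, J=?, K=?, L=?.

H=1, I=3, J=2, K=5, L=4

J must be 2 (only option left). Remove 2 from I, K.
That leaves L = 4. So H, K can't be 4.
H must be 1 (only option left). Remove 1 from K.
I has just one choice, so I = 3.
That leaves K = 5.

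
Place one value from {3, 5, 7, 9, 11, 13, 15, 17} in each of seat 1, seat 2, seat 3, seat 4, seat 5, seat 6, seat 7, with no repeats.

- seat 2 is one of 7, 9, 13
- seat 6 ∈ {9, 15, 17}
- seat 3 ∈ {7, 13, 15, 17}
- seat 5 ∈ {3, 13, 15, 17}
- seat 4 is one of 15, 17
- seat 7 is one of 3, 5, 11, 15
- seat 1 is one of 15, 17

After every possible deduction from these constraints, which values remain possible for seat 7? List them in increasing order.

seat 1 and seat 4 share exactly the 2 values {15, 17}; by pigeonhole those values go to them, so strike 15, 17 from seat 3, seat 5, seat 6, seat 7.
seat 6 must be 9 (only option left). Remove 9 from seat 2.
seat 2 and seat 3 share exactly the 2 values {7, 13}; by pigeonhole those values go to them, so strike 7, 13 from seat 5.
That leaves seat 5 = 3. Remove 3 from seat 7.
No further eliminations apply; seat 7 can still be any of 5, 11.

5, 11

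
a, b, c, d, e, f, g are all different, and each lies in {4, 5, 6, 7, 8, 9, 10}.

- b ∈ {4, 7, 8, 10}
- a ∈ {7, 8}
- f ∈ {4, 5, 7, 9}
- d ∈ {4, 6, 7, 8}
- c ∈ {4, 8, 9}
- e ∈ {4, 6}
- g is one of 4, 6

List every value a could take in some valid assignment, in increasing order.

The 7 variables together cover exactly {4, 5, 6, 7, 8, 9, 10} — 7 values for 7 variables — and 5 appears only in f's list, so f = 5.
The 6 still-open variables together cover exactly {4, 6, 7, 8, 9, 10} — 6 values for 6 variables — and 9 appears only in c's list, so c = 9.
Among the 5 still-open variables, 10 fits only b (and all 5 values in {4, 6, 7, 8, 10} must be used), so b = 10.
The 2 variables e and g are confined to {4, 6}, which locks those values in; drop them from d.
No further eliminations apply; a can still be any of 7, 8.

7, 8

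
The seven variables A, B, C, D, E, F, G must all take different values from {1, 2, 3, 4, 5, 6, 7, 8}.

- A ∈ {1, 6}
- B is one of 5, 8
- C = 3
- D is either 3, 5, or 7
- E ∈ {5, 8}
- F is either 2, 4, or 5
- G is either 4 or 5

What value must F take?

2

C has just one choice, so C = 3. So D can't be 3.
B and E between them cover only {5, 8} — a naked pair. Remove those values from D, F, G.
D has just one choice, so D = 7.
G has just one choice, so G = 4. Remove 4 from F.
So F = 2.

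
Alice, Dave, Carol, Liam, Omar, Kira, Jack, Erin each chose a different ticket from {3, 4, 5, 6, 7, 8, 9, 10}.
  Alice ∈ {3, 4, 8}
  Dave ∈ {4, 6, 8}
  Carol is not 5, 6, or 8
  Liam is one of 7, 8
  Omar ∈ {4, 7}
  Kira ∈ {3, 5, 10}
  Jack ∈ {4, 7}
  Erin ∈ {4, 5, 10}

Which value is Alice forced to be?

3

The 8 variables draw from only 8 values {3, 4, 5, 6, 7, 8, 9, 10}, so each is used; only Dave can be 6, hence Dave = 6.
The 7 still-open variables draw from only 7 values {3, 4, 5, 7, 8, 9, 10}, so each is used; only Carol can be 9, hence Carol = 9.
The 2 variables Omar and Jack are confined to {4, 7}, which locks those values in; drop them from Alice, Liam, Erin.
That leaves Liam = 8. Eliminate 8 elsewhere: Alice.
So Alice = 3.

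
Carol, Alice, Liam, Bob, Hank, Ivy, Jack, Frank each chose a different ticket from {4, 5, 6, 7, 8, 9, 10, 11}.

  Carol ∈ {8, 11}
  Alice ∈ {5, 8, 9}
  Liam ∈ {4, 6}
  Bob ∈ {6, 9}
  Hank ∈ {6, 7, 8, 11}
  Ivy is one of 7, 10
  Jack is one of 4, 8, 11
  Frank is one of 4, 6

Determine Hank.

7

The 8 variables together cover exactly {4, 5, 6, 7, 8, 9, 10, 11} — 8 values for 8 variables — and 5 appears only in Alice's list, so Alice = 5.
Among the 7 still-open variables, 9 fits only Bob (and all 7 values in {4, 6, 7, 8, 9, 10, 11} must be used), so Bob = 9.
The 6 still-open variables together cover exactly {4, 6, 7, 8, 10, 11} — 6 values for 6 variables — and 10 appears only in Ivy's list, so Ivy = 10.
Among the 5 still-open variables, 7 fits only Hank (and all 5 values in {4, 6, 7, 8, 11} must be used), so Hank = 7.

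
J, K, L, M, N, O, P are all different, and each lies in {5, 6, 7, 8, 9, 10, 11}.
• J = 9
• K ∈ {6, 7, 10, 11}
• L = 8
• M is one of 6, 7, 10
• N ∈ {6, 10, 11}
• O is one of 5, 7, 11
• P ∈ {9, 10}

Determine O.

5

J has just one choice, so J = 9. Strike 9 from P.
That leaves L = 8.
That leaves P = 10. Strike 10 from K, M, N.
The 4 still-open variables together cover exactly {5, 6, 7, 11} — 4 values for 4 variables — and 5 appears only in O's list, so O = 5.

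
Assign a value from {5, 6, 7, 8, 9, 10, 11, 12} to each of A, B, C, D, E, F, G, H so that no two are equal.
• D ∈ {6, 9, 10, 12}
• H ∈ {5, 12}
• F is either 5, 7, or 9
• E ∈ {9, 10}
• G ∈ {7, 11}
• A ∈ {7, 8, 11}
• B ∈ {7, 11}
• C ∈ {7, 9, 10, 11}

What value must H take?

The 8 variables together cover exactly {5, 6, 7, 8, 9, 10, 11, 12} — 8 values for 8 variables — and 6 appears only in D's list, so D = 6.
Among the 7 still-open variables, 8 fits only A (and all 7 values in {5, 7, 8, 9, 10, 11, 12} must be used), so A = 8.
Among the 6 still-open variables, 12 fits only H (and all 6 values in {5, 7, 9, 10, 11, 12} must be used), so H = 12.

12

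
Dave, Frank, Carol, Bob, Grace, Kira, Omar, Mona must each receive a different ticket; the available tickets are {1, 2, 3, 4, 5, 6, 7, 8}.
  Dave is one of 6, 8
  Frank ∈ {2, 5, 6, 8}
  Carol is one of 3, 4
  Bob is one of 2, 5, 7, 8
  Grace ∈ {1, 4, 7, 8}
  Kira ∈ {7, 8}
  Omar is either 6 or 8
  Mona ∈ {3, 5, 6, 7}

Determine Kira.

Among the 8 variables, 1 fits only Grace (and all 8 values in {1, 2, 3, 4, 5, 6, 7, 8} must be used), so Grace = 1.
The 7 still-open variables together cover exactly {2, 3, 4, 5, 6, 7, 8} — 7 values for 7 variables — and 4 appears only in Carol's list, so Carol = 4.
The 6 still-open variables together cover exactly {2, 3, 5, 6, 7, 8} — 6 values for 6 variables — and 3 appears only in Mona's list, so Mona = 3.
Dave and Omar between them cover only {6, 8} — a naked pair. Remove those values from Frank, Bob, Kira.
So Kira = 7.

7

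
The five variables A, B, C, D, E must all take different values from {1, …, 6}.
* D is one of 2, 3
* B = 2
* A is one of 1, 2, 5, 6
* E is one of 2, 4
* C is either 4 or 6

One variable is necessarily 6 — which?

B must be 2 (only option left). So A, D, E can't be 2.
D has just one choice, so D = 3.
That leaves E = 4. Remove 4 from C.
So 6 goes to C.

C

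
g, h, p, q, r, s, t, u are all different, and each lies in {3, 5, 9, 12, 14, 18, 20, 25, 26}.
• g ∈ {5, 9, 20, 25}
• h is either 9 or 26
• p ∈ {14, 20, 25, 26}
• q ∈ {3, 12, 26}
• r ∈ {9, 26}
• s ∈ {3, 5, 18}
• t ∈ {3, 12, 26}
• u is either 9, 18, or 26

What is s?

5

The 2 variables h and r are confined to {9, 26}, which locks those values in; drop them from g, p, q, t, u.
u's domain is down to {18}, so u = 18. So s can't be 18.
q and t share exactly the 2 values {3, 12}; by pigeonhole those values go to them, so strike 3, 12 from s.
So s = 5.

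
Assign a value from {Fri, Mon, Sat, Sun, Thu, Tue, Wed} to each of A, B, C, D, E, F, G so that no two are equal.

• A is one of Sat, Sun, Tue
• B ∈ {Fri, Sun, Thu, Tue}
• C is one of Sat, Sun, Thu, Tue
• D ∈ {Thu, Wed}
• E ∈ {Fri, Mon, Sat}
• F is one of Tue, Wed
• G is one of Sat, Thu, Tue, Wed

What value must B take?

The 7 variables together cover exactly {Fri, Mon, Sat, Sun, Thu, Tue, Wed} — 7 values for 7 variables — and Mon appears only in E's list, so E = Mon.
Among the 6 still-open variables, Fri fits only B (and all 6 values in {Fri, Sat, Sun, Thu, Tue, Wed} must be used), so B = Fri.

Fri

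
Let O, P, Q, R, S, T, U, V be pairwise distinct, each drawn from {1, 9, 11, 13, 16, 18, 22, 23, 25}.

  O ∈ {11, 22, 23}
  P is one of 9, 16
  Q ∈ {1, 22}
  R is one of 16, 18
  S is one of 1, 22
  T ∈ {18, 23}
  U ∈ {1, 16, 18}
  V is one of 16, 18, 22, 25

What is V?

Among the 8 variables, 9 fits only P (and all 8 values in {1, 9, 11, 16, 18, 22, 23, 25} must be used), so P = 9.
The 7 still-open variables together cover exactly {1, 11, 16, 18, 22, 23, 25} — 7 values for 7 variables — and 11 appears only in O's list, so O = 11.
The 6 still-open variables draw from only 6 values {1, 16, 18, 22, 23, 25}, so each is used; only T can be 23, hence T = 23.
Among the 5 still-open variables, 25 fits only V (and all 5 values in {1, 16, 18, 22, 25} must be used), so V = 25.

25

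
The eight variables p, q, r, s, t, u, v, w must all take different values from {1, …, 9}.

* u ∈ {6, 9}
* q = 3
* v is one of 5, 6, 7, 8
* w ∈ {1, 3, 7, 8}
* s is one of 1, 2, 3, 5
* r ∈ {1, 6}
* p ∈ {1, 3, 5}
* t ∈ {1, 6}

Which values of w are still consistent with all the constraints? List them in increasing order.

q has just one choice, so q = 3. Strike 3 from p, s, w.
The 7 still-open variables draw from only 7 values {1, 2, 5, 6, 7, 8, 9}, so each is used; only s can be 2, hence s = 2.
The 6 still-open variables draw from only 6 values {1, 5, 6, 7, 8, 9}, so each is used; only u can be 9, hence u = 9.
r and t between them cover only {1, 6} — a naked pair. Remove those values from p, v, w.
p has just one choice, so p = 5. Strike 5 from v.
No further eliminations apply; w can still be any of 7, 8.

7, 8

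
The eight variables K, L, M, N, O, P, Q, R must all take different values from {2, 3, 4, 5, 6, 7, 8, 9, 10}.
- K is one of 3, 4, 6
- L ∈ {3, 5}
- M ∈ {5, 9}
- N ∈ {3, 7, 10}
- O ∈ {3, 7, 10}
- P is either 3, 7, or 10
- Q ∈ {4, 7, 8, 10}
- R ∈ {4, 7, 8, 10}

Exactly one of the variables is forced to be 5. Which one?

The 8 variables together cover exactly {3, 4, 5, 6, 7, 8, 9, 10} — 8 values for 8 variables — and 6 appears only in K's list, so K = 6.
The 7 still-open variables together cover exactly {3, 4, 5, 7, 8, 9, 10} — 7 values for 7 variables — and 9 appears only in M's list, so M = 9.
Among the 6 still-open variables, 5 fits only L (and all 6 values in {3, 4, 5, 7, 8, 10} must be used), so L = 5.

L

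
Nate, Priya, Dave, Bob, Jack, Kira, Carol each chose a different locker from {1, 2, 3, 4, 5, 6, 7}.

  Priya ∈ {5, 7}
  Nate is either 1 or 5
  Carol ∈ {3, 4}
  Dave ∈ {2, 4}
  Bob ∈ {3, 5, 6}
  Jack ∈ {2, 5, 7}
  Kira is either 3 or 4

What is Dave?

2

Among the 7 variables, 1 fits only Nate (and all 7 values in {1, 2, 3, 4, 5, 6, 7} must be used), so Nate = 1.
The 6 still-open variables together cover exactly {2, 3, 4, 5, 6, 7} — 6 values for 6 variables — and 6 appears only in Bob's list, so Bob = 6.
Kira and Carol share exactly the 2 values {3, 4}; by pigeonhole those values go to them, so strike 3, 4 from Dave.
So Dave = 2.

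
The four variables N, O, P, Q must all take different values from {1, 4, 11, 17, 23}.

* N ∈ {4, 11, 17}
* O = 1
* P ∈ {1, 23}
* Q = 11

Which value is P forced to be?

O has just one choice, so O = 1. So P can't be 1.
So P = 23.

23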